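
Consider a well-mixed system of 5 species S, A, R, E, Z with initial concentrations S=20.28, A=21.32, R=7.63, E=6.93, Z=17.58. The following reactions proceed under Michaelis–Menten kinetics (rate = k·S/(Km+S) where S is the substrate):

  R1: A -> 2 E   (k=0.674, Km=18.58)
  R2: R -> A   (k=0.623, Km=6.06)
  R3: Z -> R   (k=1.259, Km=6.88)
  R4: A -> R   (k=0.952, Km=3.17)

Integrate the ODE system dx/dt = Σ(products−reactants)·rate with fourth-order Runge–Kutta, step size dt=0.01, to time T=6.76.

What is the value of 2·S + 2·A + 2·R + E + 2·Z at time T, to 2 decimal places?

Value at T = 140.55

Check how each reaction changes W = 2·S + 2·A + 2·R + E + 2·Z (weight of products minus weight of reactants):
R1: A -> 2 E: (1·2) − (2·1) = 2 − 2 = 0
R2: R -> A: (2·1) − (2·1) = 2 − 2 = 0
R3: Z -> R: (2·1) − (2·1) = 2 − 2 = 0
R4: A -> R: (2·1) − (2·1) = 2 − 2 = 0
Every reaction leaves W unchanged, so W is conserved and no simulation is needed: W(T) = W(0) = 2·20.28 + 2·21.32 + 2·7.63 + 6.93 + 2·17.58 = 140.55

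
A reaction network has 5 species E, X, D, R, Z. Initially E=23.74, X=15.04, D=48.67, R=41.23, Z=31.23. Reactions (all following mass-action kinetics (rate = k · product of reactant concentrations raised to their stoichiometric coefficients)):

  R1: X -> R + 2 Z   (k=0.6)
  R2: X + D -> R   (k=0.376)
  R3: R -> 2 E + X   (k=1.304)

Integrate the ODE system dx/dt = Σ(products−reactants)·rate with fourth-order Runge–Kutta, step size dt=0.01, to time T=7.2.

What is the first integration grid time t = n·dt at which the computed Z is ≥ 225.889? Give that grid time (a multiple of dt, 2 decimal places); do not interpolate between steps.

RK4 with dt=0.01: 720 steps to T=7.2. Trajectory (selected grid times):
t=0.00: E=23.74 X=15.04 D=48.67 R=41.23 Z=31.23
t=0.80: E=122.67 X=14.98 D=3.39 R=41.29 Z=39.73
t=1.60: E=188.17 X=32.40 D=0.00 R=23.87 Z=63.61
t=2.40: E=231.75 X=37.20 D=0.00 R=19.07 Z=97.58
t=3.20: E=270.18 X=38.25 D=0.00 R=18.02 Z=133.92
t=4.00: E=307.49 X=38.47 D=0.00 R=17.80 Z=170.77
t=4.80: E=344.55 X=38.52 D=0.00 R=17.75 Z=207.73
t=5.19: E=362.60 X=38.53 D=0.00 R=17.74 Z=225.76
t=5.20: E=363.06 X=38.53 D=0.00 R=17.74 Z=226.23
t=5.60: E=381.56 X=38.53 D=0.00 R=17.74 Z=244.72
t=6.40: E=418.56 X=38.54 D=0.00 R=17.73 Z=281.72
t=7.20: E=455.56 X=38.54 D=0.00 R=17.73 Z=318.71
Z(5.19)=225.764 < 225.889 but Z(5.20)=226.226 ≥ 225.889, so the first grid time is t=5.20.

Threshold first reached at t = 5.20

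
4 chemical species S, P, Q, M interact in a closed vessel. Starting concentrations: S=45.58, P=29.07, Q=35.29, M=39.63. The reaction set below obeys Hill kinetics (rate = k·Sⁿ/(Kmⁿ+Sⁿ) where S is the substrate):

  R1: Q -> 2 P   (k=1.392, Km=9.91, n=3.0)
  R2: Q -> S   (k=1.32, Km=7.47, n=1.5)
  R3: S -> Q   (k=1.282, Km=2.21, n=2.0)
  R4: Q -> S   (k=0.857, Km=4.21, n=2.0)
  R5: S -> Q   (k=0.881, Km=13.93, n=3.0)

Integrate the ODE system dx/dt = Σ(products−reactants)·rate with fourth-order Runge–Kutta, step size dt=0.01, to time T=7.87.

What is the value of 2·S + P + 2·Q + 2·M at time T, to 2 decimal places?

Value at T = 270.07

Check how each reaction changes W = 2·S + P + 2·Q + 2·M (weight of products minus weight of reactants):
R1: Q -> 2 P: (1·2) − (2·1) = 2 − 2 = 0
R2: Q -> S: (2·1) − (2·1) = 2 − 2 = 0
R3: S -> Q: (2·1) − (2·1) = 2 − 2 = 0
R4: Q -> S: (2·1) − (2·1) = 2 − 2 = 0
R5: S -> Q: (2·1) − (2·1) = 2 − 2 = 0
Every reaction leaves W unchanged, so W is conserved and no simulation is needed: W(T) = W(0) = 2·45.58 + 29.07 + 2·35.29 + 2·39.63 = 270.07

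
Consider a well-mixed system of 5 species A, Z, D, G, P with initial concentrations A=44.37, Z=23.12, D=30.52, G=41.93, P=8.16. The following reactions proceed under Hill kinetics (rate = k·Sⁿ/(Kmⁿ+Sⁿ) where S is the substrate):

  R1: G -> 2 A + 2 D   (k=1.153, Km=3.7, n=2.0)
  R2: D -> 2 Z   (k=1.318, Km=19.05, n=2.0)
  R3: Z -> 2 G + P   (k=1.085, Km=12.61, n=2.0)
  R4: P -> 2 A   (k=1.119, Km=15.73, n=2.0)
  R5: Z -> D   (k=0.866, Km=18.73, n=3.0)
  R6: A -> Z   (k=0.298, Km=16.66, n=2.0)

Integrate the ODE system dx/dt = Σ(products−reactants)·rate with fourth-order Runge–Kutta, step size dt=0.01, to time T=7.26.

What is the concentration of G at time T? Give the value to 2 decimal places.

RK4 with dt=0.01: 726 steps to T=7.26. Trajectory (selected grid times):
t=0.00: A=44.37 Z=23.12 D=30.52 G=41.93 P=8.16
t=0.81: A=46.41 Z=23.74 D=32.06 G=42.37 P=8.64
t=1.61: A=48.46 Z=24.38 D=33.57 G=42.81 P=9.11
t=2.42: A=50.57 Z=25.05 D=35.10 G=43.28 P=9.57
t=3.23: A=52.72 Z=25.72 D=36.62 G=43.76 P=10.02
t=4.03: A=54.86 Z=26.41 D=38.12 G=44.25 P=10.45
t=4.84: A=57.07 Z=27.11 D=39.64 G=44.76 P=10.89
t=5.65: A=59.30 Z=27.82 D=41.15 G=45.29 P=11.31
t=6.45: A=61.54 Z=28.53 D=42.65 G=45.82 P=11.72
t=7.26: A=63.83 Z=29.26 D=44.16 G=46.37 P=12.13
Read off G at T=7.26: 46.37

G at T = 46.37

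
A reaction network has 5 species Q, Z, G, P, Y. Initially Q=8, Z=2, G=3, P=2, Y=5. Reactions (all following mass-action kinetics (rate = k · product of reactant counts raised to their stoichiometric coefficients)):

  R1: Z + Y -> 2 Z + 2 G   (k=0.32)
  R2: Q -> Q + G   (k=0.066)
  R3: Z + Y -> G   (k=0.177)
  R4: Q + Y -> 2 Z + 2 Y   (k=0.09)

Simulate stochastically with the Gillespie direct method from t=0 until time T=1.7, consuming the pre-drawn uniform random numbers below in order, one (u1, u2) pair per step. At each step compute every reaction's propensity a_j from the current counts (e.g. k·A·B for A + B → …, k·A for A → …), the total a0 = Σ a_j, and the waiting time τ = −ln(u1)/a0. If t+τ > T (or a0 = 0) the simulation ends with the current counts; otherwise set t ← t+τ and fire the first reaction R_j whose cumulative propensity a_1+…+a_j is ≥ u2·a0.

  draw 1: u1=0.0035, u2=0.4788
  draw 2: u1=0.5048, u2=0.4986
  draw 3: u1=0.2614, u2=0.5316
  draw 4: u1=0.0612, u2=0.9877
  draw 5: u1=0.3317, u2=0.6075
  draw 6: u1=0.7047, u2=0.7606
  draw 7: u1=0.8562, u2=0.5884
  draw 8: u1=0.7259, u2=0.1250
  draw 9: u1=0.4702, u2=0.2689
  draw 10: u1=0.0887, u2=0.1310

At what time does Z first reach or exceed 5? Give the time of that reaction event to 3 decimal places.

t=0.000: Q=8 Z=2 G=3 P=2 Y=5
Draw 1: a1=3.200, a2=0.528, a3=1.770, a4=3.600, a0=9.098; τ=−ln(0.0035)/9.098=0.622 → t=0.622; u2·a0=0.4788·9.098=4.356; a1+a2=3.728 < 4.356 ≤ a1+…+a3=5.498 → R3 fires; Q=8 Z=1 G=4 P=2 Y=4
Draw 2: a1=1.280, a2=0.528, a3=0.708, a4=2.880, a0=5.396; τ=−ln(0.5048)/5.396=0.127 → t=0.748; u2·a0=0.4986·5.396=2.690; a1+…+a3=2.516 < 2.690 ≤ a1+…+a4=5.396 → R4 fires; Q=7 Z=3 G=4 P=2 Y=5
Draw 3: a1=4.800, a2=0.462, a3=2.655, a4=3.150, a0=11.067; τ=−ln(0.2614)/11.067=0.121 → t=0.869; u2·a0=0.5316·11.067=5.883; a1+a2=5.262 < 5.883 ≤ a1+…+a3=7.917 → R3 fires; Q=7 Z=2 G=5 P=2 Y=4
Draw 4: a1=2.560, a2=0.462, a3=1.416, a4=2.520, a0=6.958; τ=−ln(0.0612)/6.958=0.401 → t=1.271; u2·a0=0.9877·6.958=6.872; a1+…+a3=4.438 < 6.872 ≤ a1+…+a4=6.958 → R4 fires; Q=6 Z=4 G=5 P=2 Y=5
Draw 5: a1=6.400, a2=0.396, a3=3.540, a4=2.700, a0=13.036; τ=−ln(0.3317)/13.036=0.085 → t=1.356; u2·a0=0.6075·13.036=7.919; a1+a2=6.796 < 7.919 ≤ a1+…+a3=10.336 → R3 fires; Q=6 Z=3 G=6 P=2 Y=4
Draw 6: a1=3.840, a2=0.396, a3=2.124, a4=2.160, a0=8.520; τ=−ln(0.7047)/8.520=0.041 → t=1.397; u2·a0=0.7606·8.520=6.480; a1+…+a3=6.360 < 6.480 ≤ a1+…+a4=8.520 → R4 fires; Q=5 Z=5 G=6 P=2 Y=5
Draw 7: a1=8.000, a2=0.330, a3=4.425, a4=2.250, a0=15.005; τ=−ln(0.8562)/15.005=0.010 → t=1.407; u2·a0=0.5884·15.005=8.829; a1+a2=8.330 < 8.829 ≤ a1+…+a3=12.755 → R3 fires; Q=5 Z=4 G=7 P=2 Y=4
Draw 8: a1=5.120, a2=0.330, a3=2.832, a4=1.800, a0=10.082; τ=−ln(0.7259)/10.082=0.032 → t=1.439; u2·a0=0.1250·10.082=1.260 ≤ a1=5.120 → R1 fires; Q=5 Z=5 G=9 P=2 Y=3
Draw 9: a1=4.800, a2=0.330, a3=2.655, a4=1.350, a0=9.135; τ=−ln(0.4702)/9.135=0.083 → t=1.521; u2·a0=0.2689·9.135=2.456 ≤ a1=4.800 → R1 fires; Q=5 Z=6 G=11 P=2 Y=2
Draw 10: a1=3.840, a2=0.330, a3=2.124, a4=0.900, a0=7.194; τ=−ln(0.0887)/7.194=0.337 → t=1.858 > T=1.7: stop.
Z first becomes ≥ 5 when it reaches 5 at the event at t=1.397.

Threshold first reached at t = 1.397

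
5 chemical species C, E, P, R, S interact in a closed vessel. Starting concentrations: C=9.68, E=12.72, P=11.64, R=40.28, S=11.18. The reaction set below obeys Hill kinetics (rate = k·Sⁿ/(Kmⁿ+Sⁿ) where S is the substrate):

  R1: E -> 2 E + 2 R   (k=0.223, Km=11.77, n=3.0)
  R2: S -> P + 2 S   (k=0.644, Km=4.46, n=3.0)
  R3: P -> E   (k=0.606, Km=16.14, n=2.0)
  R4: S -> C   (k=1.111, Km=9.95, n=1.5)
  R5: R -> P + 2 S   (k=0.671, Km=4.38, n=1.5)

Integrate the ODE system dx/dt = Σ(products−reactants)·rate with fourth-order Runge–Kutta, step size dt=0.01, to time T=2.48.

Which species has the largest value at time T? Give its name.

Dominant species at T: R

RK4 with dt=0.01: 248 steps to T=2.48. Trajectory (selected grid times):
t=0.00: C=9.68 E=12.72 P=11.64 R=40.28 S=11.18
t=0.28: C=9.85 E=12.81 P=11.93 R=40.17 S=11.54
t=0.55: C=10.02 E=12.91 P=12.21 R=40.06 S=11.89
t=0.83: C=10.20 E=13.01 P=12.50 R=39.95 S=12.24
t=1.10: C=10.37 E=13.10 P=12.78 R=39.85 S=12.59
t=1.38: C=10.56 E=13.20 P=13.07 R=39.74 S=12.94
t=1.65: C=10.74 E=13.31 P=13.35 R=39.63 S=13.27
t=1.93: C=10.93 E=13.41 P=13.63 R=39.53 S=13.62
t=2.20: C=11.11 E=13.52 P=13.91 R=39.42 S=13.95
t=2.48: C=11.31 E=13.63 P=14.19 R=39.32 S=14.29
At T=2.48: C=11.31 E=13.63 P=14.19 R=39.32 S=14.29; the largest is R.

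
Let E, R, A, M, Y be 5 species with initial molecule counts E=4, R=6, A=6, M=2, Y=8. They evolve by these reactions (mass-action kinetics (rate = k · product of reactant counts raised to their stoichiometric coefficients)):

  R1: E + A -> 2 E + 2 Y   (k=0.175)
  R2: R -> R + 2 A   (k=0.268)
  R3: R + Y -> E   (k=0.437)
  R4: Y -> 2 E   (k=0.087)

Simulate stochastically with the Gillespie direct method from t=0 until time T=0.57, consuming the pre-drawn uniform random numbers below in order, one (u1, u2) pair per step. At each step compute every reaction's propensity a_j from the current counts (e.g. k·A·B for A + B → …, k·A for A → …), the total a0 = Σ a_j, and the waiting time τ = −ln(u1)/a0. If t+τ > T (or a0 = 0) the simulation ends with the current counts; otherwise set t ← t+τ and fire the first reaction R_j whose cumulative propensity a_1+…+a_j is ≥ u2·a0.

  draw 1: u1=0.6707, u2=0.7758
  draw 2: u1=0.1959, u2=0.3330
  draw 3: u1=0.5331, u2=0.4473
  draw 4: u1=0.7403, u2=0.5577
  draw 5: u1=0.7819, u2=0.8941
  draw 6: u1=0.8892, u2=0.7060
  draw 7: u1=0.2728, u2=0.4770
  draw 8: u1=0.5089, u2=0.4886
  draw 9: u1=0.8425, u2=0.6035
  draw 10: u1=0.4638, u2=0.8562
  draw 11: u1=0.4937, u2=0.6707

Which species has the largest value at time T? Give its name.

Dominant species at T: E

t=0.000: E=4 R=6 A=6 M=2 Y=8
Draw 1: a1=4.200, a2=1.608, a3=20.976, a4=0.696, a0=27.480; τ=−ln(0.6707)/27.480=0.015 → t=0.015; u2·a0=0.7758·27.480=21.319; a1+a2=5.808 < 21.319 ≤ a1+…+a3=26.784 → R3 fires; E=5 R=5 A=6 M=2 Y=7
Draw 2: a1=5.250, a2=1.340, a3=15.295, a4=0.609, a0=22.494; τ=−ln(0.1959)/22.494=0.072 → t=0.087; u2·a0=0.3330·22.494=7.491; a1+a2=6.590 < 7.491 ≤ a1+…+a3=21.885 → R3 fires; E=6 R=4 A=6 M=2 Y=6
Draw 3: a1=6.300, a2=1.072, a3=10.488, a4=0.522, a0=18.382; τ=−ln(0.5331)/18.382=0.034 → t=0.121; u2·a0=0.4473·18.382=8.222; a1+a2=7.372 < 8.222 ≤ a1+…+a3=17.860 → R3 fires; E=7 R=3 A=6 M=2 Y=5
Draw 4: a1=7.350, a2=0.804, a3=6.555, a4=0.435, a0=15.144; τ=−ln(0.7403)/15.144=0.020 → t=0.141; u2·a0=0.5577·15.144=8.446; a1+a2=8.154 < 8.446 ≤ a1+…+a3=14.709 → R3 fires; E=8 R=2 A=6 M=2 Y=4
Draw 5: a1=8.400, a2=0.536, a3=3.496, a4=0.348, a0=12.780; τ=−ln(0.7819)/12.780=0.019 → t=0.160; u2·a0=0.8941·12.780=11.427; a1+a2=8.936 < 11.427 ≤ a1+…+a3=12.432 → R3 fires; E=9 R=1 A=6 M=2 Y=3
Draw 6: a1=9.450, a2=0.268, a3=1.311, a4=0.261, a0=11.290; τ=−ln(0.8892)/11.290=0.010 → t=0.171; u2·a0=0.7060·11.290=7.971 ≤ a1=9.450 → R1 fires; E=10 R=1 A=5 M=2 Y=5
Draw 7: a1=8.750, a2=0.268, a3=2.185, a4=0.435, a0=11.638; τ=−ln(0.2728)/11.638=0.112 → t=0.282; u2·a0=0.4770·11.638=5.551 ≤ a1=8.750 → R1 fires; E=11 R=1 A=4 M=2 Y=7
Draw 8: a1=7.700, a2=0.268, a3=3.059, a4=0.609, a0=11.636; τ=−ln(0.5089)/11.636=0.058 → t=0.340; u2·a0=0.4886·11.636=5.685 ≤ a1=7.700 → R1 fires; E=12 R=1 A=3 M=2 Y=9
Draw 9: a1=6.300, a2=0.268, a3=3.933, a4=0.783, a0=11.284; τ=−ln(0.8425)/11.284=0.015 → t=0.356; u2·a0=0.6035·11.284=6.810; a1+a2=6.568 < 6.810 ≤ a1+…+a3=10.501 → R3 fires; E=13 R=0 A=3 M=2 Y=8
Draw 10: a1=6.825, a2=0.000, a3=0.000, a4=0.696, a0=7.521; τ=−ln(0.4638)/7.521=0.102 → t=0.458; u2·a0=0.8562·7.521=6.439 ≤ a1=6.825 → R1 fires; E=14 R=0 A=2 M=2 Y=10
Draw 11: a1=4.900, a2=0.000, a3=0.000, a4=0.870, a0=5.770; τ=−ln(0.4937)/5.770=0.122 → t=0.580 > T=0.57: stop.
At T=0.57: E=14 R=0 A=2 M=2 Y=10; the largest is E.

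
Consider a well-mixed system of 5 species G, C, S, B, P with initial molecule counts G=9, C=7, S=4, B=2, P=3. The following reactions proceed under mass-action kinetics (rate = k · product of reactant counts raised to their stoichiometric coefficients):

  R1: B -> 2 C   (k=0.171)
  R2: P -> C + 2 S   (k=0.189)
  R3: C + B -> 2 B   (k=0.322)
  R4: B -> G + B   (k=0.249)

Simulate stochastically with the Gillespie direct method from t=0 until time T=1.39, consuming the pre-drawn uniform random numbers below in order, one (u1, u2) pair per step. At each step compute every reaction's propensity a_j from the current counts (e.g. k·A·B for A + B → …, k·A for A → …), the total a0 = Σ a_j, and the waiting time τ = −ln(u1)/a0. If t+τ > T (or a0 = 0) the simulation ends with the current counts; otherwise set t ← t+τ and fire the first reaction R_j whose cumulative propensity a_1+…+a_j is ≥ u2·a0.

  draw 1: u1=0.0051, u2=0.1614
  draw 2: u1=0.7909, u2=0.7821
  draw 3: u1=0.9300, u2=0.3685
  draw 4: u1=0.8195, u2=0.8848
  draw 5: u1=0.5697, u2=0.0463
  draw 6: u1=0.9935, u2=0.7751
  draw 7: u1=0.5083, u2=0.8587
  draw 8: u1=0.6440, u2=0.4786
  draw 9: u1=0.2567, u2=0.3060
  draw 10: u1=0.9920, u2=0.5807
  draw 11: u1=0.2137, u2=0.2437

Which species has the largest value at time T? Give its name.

Dominant species at T: G

t=0.000: G=9 C=7 S=4 B=2 P=3
Draw 1: a1=0.342, a2=0.567, a3=4.508, a4=0.498, a0=5.915; τ=−ln(0.0051)/5.915=0.892 → t=0.892; u2·a0=0.1614·5.915=0.955; a1+a2=0.909 < 0.955 ≤ a1+…+a3=5.417 → R3 fires; G=9 C=6 S=4 B=3 P=3
Draw 2: a1=0.513, a2=0.567, a3=5.796, a4=0.747, a0=7.623; τ=−ln(0.7909)/7.623=0.031 → t=0.923; u2·a0=0.7821·7.623=5.962; a1+a2=1.080 < 5.962 ≤ a1+…+a3=6.876 → R3 fires; G=9 C=5 S=4 B=4 P=3
Draw 3: a1=0.684, a2=0.567, a3=6.440, a4=0.996, a0=8.687; τ=−ln(0.9300)/8.687=0.008 → t=0.932; u2·a0=0.3685·8.687=3.201; a1+a2=1.251 < 3.201 ≤ a1+…+a3=7.691 → R3 fires; G=9 C=4 S=4 B=5 P=3
Draw 4: a1=0.855, a2=0.567, a3=6.440, a4=1.245, a0=9.107; τ=−ln(0.8195)/9.107=0.022 → t=0.953; u2·a0=0.8848·9.107=8.058; a1+…+a3=7.862 < 8.058 ≤ a1+…+a4=9.107 → R4 fires; G=10 C=4 S=4 B=5 P=3
Draw 5: a1=0.855, a2=0.567, a3=6.440, a4=1.245, a0=9.107; τ=−ln(0.5697)/9.107=0.062 → t=1.015; u2·a0=0.0463·9.107=0.422 ≤ a1=0.855 → R1 fires; G=10 C=6 S=4 B=4 P=3
Draw 6: a1=0.684, a2=0.567, a3=7.728, a4=0.996, a0=9.975; τ=−ln(0.9935)/9.975=0.001 → t=1.016; u2·a0=0.7751·9.975=7.732; a1+a2=1.251 < 7.732 ≤ a1+…+a3=8.979 → R3 fires; G=10 C=5 S=4 B=5 P=3
Draw 7: a1=0.855, a2=0.567, a3=8.050, a4=1.245, a0=10.717; τ=−ln(0.5083)/10.717=0.063 → t=1.079; u2·a0=0.8587·10.717=9.203; a1+a2=1.422 < 9.203 ≤ a1+…+a3=9.472 → R3 fires; G=10 C=4 S=4 B=6 P=3
Draw 8: a1=1.026, a2=0.567, a3=7.728, a4=1.494, a0=10.815; τ=−ln(0.6440)/10.815=0.041 → t=1.120; u2·a0=0.4786·10.815=5.176; a1+a2=1.593 < 5.176 ≤ a1+…+a3=9.321 → R3 fires; G=10 C=3 S=4 B=7 P=3
Draw 9: a1=1.197, a2=0.567, a3=6.762, a4=1.743, a0=10.269; τ=−ln(0.2567)/10.269=0.132 → t=1.252; u2·a0=0.3060·10.269=3.142; a1+a2=1.764 < 3.142 ≤ a1+…+a3=8.526 → R3 fires; G=10 C=2 S=4 B=8 P=3
Draw 10: a1=1.368, a2=0.567, a3=5.152, a4=1.992, a0=9.079; τ=−ln(0.9920)/9.079=0.001 → t=1.253; u2·a0=0.5807·9.079=5.272; a1+a2=1.935 < 5.272 ≤ a1+…+a3=7.087 → R3 fires; G=10 C=1 S=4 B=9 P=3
Draw 11: a1=1.539, a2=0.567, a3=2.898, a4=2.241, a0=7.245; τ=−ln(0.2137)/7.245=0.213 → t=1.466 > T=1.39: stop.
At T=1.39: G=10 C=1 S=4 B=9 P=3; the largest is G.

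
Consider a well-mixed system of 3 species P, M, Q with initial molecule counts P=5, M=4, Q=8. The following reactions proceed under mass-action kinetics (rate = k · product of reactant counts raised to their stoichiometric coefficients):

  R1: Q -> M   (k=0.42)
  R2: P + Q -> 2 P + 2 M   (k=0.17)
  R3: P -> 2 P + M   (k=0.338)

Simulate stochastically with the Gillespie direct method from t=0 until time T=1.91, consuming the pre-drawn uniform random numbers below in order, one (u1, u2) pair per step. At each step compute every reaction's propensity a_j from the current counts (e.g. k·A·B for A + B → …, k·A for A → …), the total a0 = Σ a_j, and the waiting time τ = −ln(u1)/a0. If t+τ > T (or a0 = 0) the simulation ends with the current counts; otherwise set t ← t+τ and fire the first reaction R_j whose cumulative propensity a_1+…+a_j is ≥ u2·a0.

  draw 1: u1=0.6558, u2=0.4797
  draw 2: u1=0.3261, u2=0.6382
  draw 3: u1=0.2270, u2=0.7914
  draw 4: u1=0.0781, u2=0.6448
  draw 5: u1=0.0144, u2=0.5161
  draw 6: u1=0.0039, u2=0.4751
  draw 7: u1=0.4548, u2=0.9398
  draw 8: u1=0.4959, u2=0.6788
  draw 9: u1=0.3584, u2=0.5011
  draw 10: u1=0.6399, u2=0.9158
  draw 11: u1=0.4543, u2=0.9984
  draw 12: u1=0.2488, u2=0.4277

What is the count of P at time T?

P at T = 16

t=0.000: P=5 M=4 Q=8
Draw 1: a1=3.360, a2=6.800, a3=1.690, a0=11.850; τ=−ln(0.6558)/11.850=0.036 → t=0.036; u2·a0=0.4797·11.850=5.684; a1=3.360 < 5.684 ≤ a1+a2=10.160 → R2 fires; P=6 M=6 Q=7
Draw 2: a1=2.940, a2=7.140, a3=2.028, a0=12.108; τ=−ln(0.3261)/12.108=0.093 → t=0.128; u2·a0=0.6382·12.108=7.727; a1=2.940 < 7.727 ≤ a1+a2=10.080 → R2 fires; P=7 M=8 Q=6
Draw 3: a1=2.520, a2=7.140, a3=2.366, a0=12.026; τ=−ln(0.2270)/12.026=0.123 → t=0.251; u2·a0=0.7914·12.026=9.517; a1=2.520 < 9.517 ≤ a1+a2=9.660 → R2 fires; P=8 M=10 Q=5
Draw 4: a1=2.100, a2=6.800, a3=2.704, a0=11.604; τ=−ln(0.0781)/11.604=0.220 → t=0.471; u2·a0=0.6448·11.604=7.482; a1=2.100 < 7.482 ≤ a1+a2=8.900 → R2 fires; P=9 M=12 Q=4
Draw 5: a1=1.680, a2=6.120, a3=3.042, a0=10.842; τ=−ln(0.0144)/10.842=0.391 → t=0.862; u2·a0=0.5161·10.842=5.596; a1=1.680 < 5.596 ≤ a1+a2=7.800 → R2 fires; P=10 M=14 Q=3
Draw 6: a1=1.260, a2=5.100, a3=3.380, a0=9.740; τ=−ln(0.0039)/9.740=0.569 → t=1.432; u2·a0=0.4751·9.740=4.627; a1=1.260 < 4.627 ≤ a1+a2=6.360 → R2 fires; P=11 M=16 Q=2
Draw 7: a1=0.840, a2=3.740, a3=3.718, a0=8.298; τ=−ln(0.4548)/8.298=0.095 → t=1.527; u2·a0=0.9398·8.298=7.798; a1+a2=4.580 < 7.798 ≤ a1+…+a3=8.298 → R3 fires; P=12 M=17 Q=2
Draw 8: a1=0.840, a2=4.080, a3=4.056, a0=8.976; τ=−ln(0.4959)/8.976=0.078 → t=1.605; u2·a0=0.6788·8.976=6.093; a1+a2=4.920 < 6.093 ≤ a1+…+a3=8.976 → R3 fires; P=13 M=18 Q=2
Draw 9: a1=0.840, a2=4.420, a3=4.394, a0=9.654; τ=−ln(0.3584)/9.654=0.106 → t=1.711; u2·a0=0.5011·9.654=4.838; a1=0.840 < 4.838 ≤ a1+a2=5.260 → R2 fires; P=14 M=20 Q=1
Draw 10: a1=0.420, a2=2.380, a3=4.732, a0=7.532; τ=−ln(0.6399)/7.532=0.059 → t=1.770; u2·a0=0.9158·7.532=6.898; a1+a2=2.800 < 6.898 ≤ a1+…+a3=7.532 → R3 fires; P=15 M=21 Q=1
Draw 11: a1=0.420, a2=2.550, a3=5.070, a0=8.040; τ=−ln(0.4543)/8.040=0.098 → t=1.869; u2·a0=0.9984·8.040=8.027; a1+a2=2.970 < 8.027 ≤ a1+…+a3=8.040 → R3 fires; P=16 M=22 Q=1
Draw 12: a1=0.420, a2=2.720, a3=5.408, a0=8.548; τ=−ln(0.2488)/8.548=0.163 → t=2.031 > T=1.91: stop.
Read off P at T=1.91: 16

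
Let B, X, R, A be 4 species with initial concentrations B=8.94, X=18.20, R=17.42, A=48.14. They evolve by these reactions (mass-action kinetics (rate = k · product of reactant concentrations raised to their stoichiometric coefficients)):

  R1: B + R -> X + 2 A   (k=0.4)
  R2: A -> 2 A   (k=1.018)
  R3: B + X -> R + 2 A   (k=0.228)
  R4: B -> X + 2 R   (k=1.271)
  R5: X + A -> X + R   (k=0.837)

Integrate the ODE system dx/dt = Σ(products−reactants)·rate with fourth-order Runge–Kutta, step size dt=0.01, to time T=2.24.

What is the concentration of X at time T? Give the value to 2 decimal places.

RK4 with dt=0.01: 224 steps to T=2.24. Trajectory (selected grid times):
t=0.00: B=8.94 X=18.20 R=17.42 A=48.14
t=0.25: B=0.00 X=23.28 R=81.65 A=1.17
t=0.50: B=0.00 X=23.28 R=82.88 A=0.01
t=0.75: B=0.00 X=23.28 R=82.89 A=0.00
t=1.00: B=0.00 X=23.28 R=82.89 A=0.00
t=1.24: B=0.00 X=23.28 R=82.89 A=0.00
t=1.49: B=0.00 X=23.28 R=82.89 A=0.00
t=1.74: B=0.00 X=23.28 R=82.89 A=0.00
t=1.99: B=0.00 X=23.28 R=82.89 A=0.00
t=2.24: B=0.00 X=23.28 R=82.89 A=0.00
Read off X at T=2.24: 23.28

X at T = 23.28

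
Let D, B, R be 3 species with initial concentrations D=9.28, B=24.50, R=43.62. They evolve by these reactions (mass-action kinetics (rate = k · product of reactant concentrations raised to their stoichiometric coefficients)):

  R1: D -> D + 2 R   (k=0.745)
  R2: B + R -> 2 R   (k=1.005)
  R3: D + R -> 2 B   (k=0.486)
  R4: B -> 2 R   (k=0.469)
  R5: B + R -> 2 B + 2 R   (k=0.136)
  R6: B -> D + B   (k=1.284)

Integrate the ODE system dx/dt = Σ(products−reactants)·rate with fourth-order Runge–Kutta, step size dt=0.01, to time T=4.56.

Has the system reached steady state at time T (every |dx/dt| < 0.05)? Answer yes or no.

RK4 with dt=0.01: 456 steps to T=4.56. Trajectory (selected grid times):
t=0.00: D=9.28 B=24.50 R=43.62
t=0.51: D=0.00 B=0.00 R=93.25
t=1.01: D=0.00 B=0.00 R=93.25
t=1.52: D=0.00 B=0.00 R=93.25
t=2.03: D=0.00 B=0.00 R=93.25
t=2.53: D=0.00 B=0.00 R=93.25
t=3.04: D=0.00 B=0.00 R=93.25
t=3.55: D=0.00 B=0.00 R=93.25
t=4.05: D=0.00 B=0.00 R=93.25
t=4.56: D=0.00 B=0.00 R=93.25
Rates at T: R1=0.0000, R2=0.0000, R3=0.0000, R4=0.0000, R5=0.0000, R6=0.0000
dx/dt at T (Σ net stoichiometry × rate): D=-0.0000, B=-0.0000, R=+0.0000
Largest |dx/dt| is |+0.0000| (R) < 0.05 → steady.

Steady state at T: yes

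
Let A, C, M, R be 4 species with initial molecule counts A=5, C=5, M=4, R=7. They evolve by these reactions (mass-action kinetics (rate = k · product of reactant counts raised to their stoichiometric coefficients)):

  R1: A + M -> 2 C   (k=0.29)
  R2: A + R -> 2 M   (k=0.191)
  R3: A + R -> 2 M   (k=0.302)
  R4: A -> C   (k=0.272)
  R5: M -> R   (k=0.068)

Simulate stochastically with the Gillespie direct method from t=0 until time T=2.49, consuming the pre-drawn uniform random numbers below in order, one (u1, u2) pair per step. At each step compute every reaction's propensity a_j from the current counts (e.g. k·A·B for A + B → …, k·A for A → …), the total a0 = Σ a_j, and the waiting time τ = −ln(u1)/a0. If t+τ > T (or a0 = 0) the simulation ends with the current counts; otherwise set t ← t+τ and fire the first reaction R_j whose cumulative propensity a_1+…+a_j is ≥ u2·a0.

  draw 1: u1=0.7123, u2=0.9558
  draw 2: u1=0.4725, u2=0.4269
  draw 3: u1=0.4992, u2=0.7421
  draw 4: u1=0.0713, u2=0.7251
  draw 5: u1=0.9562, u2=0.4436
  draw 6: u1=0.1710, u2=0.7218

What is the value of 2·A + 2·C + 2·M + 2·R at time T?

Check how each reaction changes W = 2·A + 2·C + 2·M + 2·R (weight of products minus weight of reactants):
R1: A + M -> 2 C: (2·2) − (2·1 + 2·1) = 4 − 4 = 0
R2: A + R -> 2 M: (2·2) − (2·1 + 2·1) = 4 − 4 = 0
R3: A + R -> 2 M: (2·2) − (2·1 + 2·1) = 4 − 4 = 0
R4: A -> C: (2·1) − (2·1) = 2 − 2 = 0
R5: M -> R: (2·1) − (2·1) = 2 − 2 = 0
Every reaction leaves W unchanged, so W is conserved and no simulation is needed: W(T) = W(0) = 2·5 + 2·5 + 2·4 + 2·7 = 42

Value at T = 42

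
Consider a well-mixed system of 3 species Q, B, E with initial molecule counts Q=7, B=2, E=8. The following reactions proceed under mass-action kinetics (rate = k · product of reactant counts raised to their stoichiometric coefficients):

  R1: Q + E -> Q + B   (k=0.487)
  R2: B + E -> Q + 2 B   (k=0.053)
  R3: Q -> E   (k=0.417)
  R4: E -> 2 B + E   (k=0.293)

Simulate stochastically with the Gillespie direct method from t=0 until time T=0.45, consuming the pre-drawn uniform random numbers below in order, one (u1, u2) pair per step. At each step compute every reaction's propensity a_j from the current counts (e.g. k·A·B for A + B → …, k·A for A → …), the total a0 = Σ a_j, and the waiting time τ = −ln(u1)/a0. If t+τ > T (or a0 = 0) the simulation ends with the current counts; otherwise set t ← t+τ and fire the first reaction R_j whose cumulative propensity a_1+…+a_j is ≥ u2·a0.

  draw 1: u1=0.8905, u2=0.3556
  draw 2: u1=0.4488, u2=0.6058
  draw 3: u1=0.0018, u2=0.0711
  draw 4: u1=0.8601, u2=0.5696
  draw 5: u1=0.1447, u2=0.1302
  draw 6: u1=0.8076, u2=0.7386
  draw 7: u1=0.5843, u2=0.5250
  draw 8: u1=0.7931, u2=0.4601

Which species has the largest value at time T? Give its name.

Dominant species at T: B

t=0.000: Q=7 B=2 E=8
Draw 1: a1=27.272, a2=0.848, a3=2.919, a4=2.344, a0=33.383; τ=−ln(0.8905)/33.383=0.003 → t=0.003; u2·a0=0.3556·33.383=11.871 ≤ a1=27.272 → R1 fires; Q=7 B=3 E=7
Draw 2: a1=23.863, a2=1.113, a3=2.919, a4=2.051, a0=29.946; τ=−ln(0.4488)/29.946=0.027 → t=0.030; u2·a0=0.6058·29.946=18.141 ≤ a1=23.863 → R1 fires; Q=7 B=4 E=6
Draw 3: a1=20.454, a2=1.272, a3=2.919, a4=1.758, a0=26.403; τ=−ln(0.0018)/26.403=0.239 → t=0.270; u2·a0=0.0711·26.403=1.877 ≤ a1=20.454 → R1 fires; Q=7 B=5 E=5
Draw 4: a1=17.045, a2=1.325, a3=2.919, a4=1.465, a0=22.754; τ=−ln(0.8601)/22.754=0.007 → t=0.276; u2·a0=0.5696·22.754=12.961 ≤ a1=17.045 → R1 fires; Q=7 B=6 E=4
Draw 5: a1=13.636, a2=1.272, a3=2.919, a4=1.172, a0=18.999; τ=−ln(0.1447)/18.999=0.102 → t=0.378; u2·a0=0.1302·18.999=2.474 ≤ a1=13.636 → R1 fires; Q=7 B=7 E=3
Draw 6: a1=10.227, a2=1.113, a3=2.919, a4=0.879, a0=15.138; τ=−ln(0.8076)/15.138=0.014 → t=0.392; u2·a0=0.7386·15.138=11.181; a1=10.227 < 11.181 ≤ a1+a2=11.340 → R2 fires; Q=8 B=8 E=2
Draw 7: a1=7.792, a2=0.848, a3=3.336, a4=0.586, a0=12.562; τ=−ln(0.5843)/12.562=0.043 → t=0.435; u2·a0=0.5250·12.562=6.595 ≤ a1=7.792 → R1 fires; Q=8 B=9 E=1
Draw 8: a1=3.896, a2=0.477, a3=3.336, a4=0.293, a0=8.002; τ=−ln(0.7931)/8.002=0.029 → t=0.464 > T=0.45: stop.
At T=0.45: Q=8 B=9 E=1; the largest is B.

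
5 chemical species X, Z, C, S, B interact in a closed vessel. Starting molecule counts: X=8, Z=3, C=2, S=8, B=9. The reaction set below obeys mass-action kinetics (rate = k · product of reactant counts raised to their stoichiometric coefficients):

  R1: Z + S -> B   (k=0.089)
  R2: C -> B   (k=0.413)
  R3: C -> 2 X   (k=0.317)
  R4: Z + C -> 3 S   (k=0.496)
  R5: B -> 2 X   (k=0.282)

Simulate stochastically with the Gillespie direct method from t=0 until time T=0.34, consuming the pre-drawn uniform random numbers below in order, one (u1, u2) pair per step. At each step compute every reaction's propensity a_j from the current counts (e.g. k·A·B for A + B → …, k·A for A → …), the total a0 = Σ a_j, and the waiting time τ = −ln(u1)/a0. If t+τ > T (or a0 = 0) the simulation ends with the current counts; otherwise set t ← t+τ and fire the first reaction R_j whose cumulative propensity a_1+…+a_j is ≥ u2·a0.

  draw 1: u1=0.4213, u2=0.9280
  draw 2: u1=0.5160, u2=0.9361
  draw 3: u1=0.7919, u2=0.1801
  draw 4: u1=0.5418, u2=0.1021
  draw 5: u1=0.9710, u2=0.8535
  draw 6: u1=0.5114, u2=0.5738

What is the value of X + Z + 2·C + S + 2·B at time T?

Value at T = 41

Check how each reaction changes W = X + Z + 2·C + S + 2·B (weight of products minus weight of reactants):
R1: Z + S -> B: (2·1) − (1·1 + 1·1) = 2 − 2 = 0
R2: C -> B: (2·1) − (2·1) = 2 − 2 = 0
R3: C -> 2 X: (1·2) − (2·1) = 2 − 2 = 0
R4: Z + C -> 3 S: (1·3) − (1·1 + 2·1) = 3 − 3 = 0
R5: B -> 2 X: (1·2) − (2·1) = 2 − 2 = 0
Every reaction leaves W unchanged, so W is conserved and no simulation is needed: W(T) = W(0) = 8 + 3 + 2·2 + 8 + 2·9 = 41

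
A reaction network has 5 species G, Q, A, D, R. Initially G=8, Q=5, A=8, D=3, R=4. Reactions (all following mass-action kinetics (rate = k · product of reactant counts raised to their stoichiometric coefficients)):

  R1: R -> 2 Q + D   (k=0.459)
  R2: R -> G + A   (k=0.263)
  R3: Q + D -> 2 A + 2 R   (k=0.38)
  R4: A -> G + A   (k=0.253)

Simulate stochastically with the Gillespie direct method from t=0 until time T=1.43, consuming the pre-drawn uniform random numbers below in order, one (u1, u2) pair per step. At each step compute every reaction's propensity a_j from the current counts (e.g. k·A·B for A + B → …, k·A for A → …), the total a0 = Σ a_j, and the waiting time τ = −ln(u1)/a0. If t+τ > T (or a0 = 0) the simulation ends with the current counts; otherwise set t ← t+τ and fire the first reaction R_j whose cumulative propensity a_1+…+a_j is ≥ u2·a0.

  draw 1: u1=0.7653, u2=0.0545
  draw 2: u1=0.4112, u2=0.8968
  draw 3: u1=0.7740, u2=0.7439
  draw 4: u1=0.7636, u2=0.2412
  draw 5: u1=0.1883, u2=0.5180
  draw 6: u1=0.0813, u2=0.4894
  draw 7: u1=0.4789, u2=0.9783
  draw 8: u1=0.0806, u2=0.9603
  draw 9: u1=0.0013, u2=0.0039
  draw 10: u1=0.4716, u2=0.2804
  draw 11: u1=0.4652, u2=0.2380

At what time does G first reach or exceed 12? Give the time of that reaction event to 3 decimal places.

Threshold first reached at t = 0.770

t=0.000: G=8 Q=5 A=8 D=3 R=4
Draw 1: a1=1.836, a2=1.052, a3=5.700, a4=2.024, a0=10.612; τ=−ln(0.7653)/10.612=0.025 → t=0.025; u2·a0=0.0545·10.612=0.578 ≤ a1=1.836 → R1 fires; G=8 Q=7 A=8 D=4 R=3
Draw 2: a1=1.377, a2=0.789, a3=10.640, a4=2.024, a0=14.830; τ=−ln(0.4112)/14.830=0.060 → t=0.085; u2·a0=0.8968·14.830=13.300; a1+…+a3=12.806 < 13.300 ≤ a1+…+a4=14.830 → R4 fires; G=9 Q=7 A=8 D=4 R=3
Draw 3: a1=1.377, a2=0.789, a3=10.640, a4=2.024, a0=14.830; τ=−ln(0.7740)/14.830=0.017 → t=0.102; u2·a0=0.7439·14.830=11.032; a1+a2=2.166 < 11.032 ≤ a1+…+a3=12.806 → R3 fires; G=9 Q=6 A=10 D=3 R=5
Draw 4: a1=2.295, a2=1.315, a3=6.840, a4=2.530, a0=12.980; τ=−ln(0.7636)/12.980=0.021 → t=0.123; u2·a0=0.2412·12.980=3.131; a1=2.295 < 3.131 ≤ a1+a2=3.610 → R2 fires; G=10 Q=6 A=11 D=3 R=4
Draw 5: a1=1.836, a2=1.052, a3=6.840, a4=2.783, a0=12.511; τ=−ln(0.1883)/12.511=0.133 → t=0.257; u2·a0=0.5180·12.511=6.481; a1+a2=2.888 < 6.481 ≤ a1+…+a3=9.728 → R3 fires; G=10 Q=5 A=13 D=2 R=6
Draw 6: a1=2.754, a2=1.578, a3=3.800, a4=3.289, a0=11.421; τ=−ln(0.0813)/11.421=0.220 → t=0.476; u2·a0=0.4894·11.421=5.589; a1+a2=4.332 < 5.589 ≤ a1+…+a3=8.132 → R3 fires; G=10 Q=4 A=15 D=1 R=8
Draw 7: a1=3.672, a2=2.104, a3=1.520, a4=3.795, a0=11.091; τ=−ln(0.4789)/11.091=0.066 → t=0.543; u2·a0=0.9783·11.091=10.850; a1+…+a3=7.296 < 10.850 ≤ a1+…+a4=11.091 → R4 fires; G=11 Q=4 A=15 D=1 R=8
Draw 8: a1=3.672, a2=2.104, a3=1.520, a4=3.795, a0=11.091; τ=−ln(0.0806)/11.091=0.227 → t=0.770; u2·a0=0.9603·11.091=10.651; a1+…+a3=7.296 < 10.651 ≤ a1+…+a4=11.091 → R4 fires; G=12 Q=4 A=15 D=1 R=8
Draw 9: a1=3.672, a2=2.104, a3=1.520, a4=3.795, a0=11.091; τ=−ln(0.0013)/11.091=0.599 → t=1.369; u2·a0=0.0039·11.091=0.043 ≤ a1=3.672 → R1 fires; G=12 Q=6 A=15 D=2 R=7
Draw 10: a1=3.213, a2=1.841, a3=4.560, a4=3.795, a0=13.409; τ=−ln(0.4716)/13.409=0.056 → t=1.425; u2·a0=0.2804·13.409=3.760; a1=3.213 < 3.760 ≤ a1+a2=5.054 → R2 fires; G=13 Q=6 A=16 D=2 R=6
Draw 11: a1=2.754, a2=1.578, a3=4.560, a4=4.048, a0=12.940; τ=−ln(0.4652)/12.940=0.059 → t=1.484 > T=1.43: stop.
G first becomes ≥ 12 when it reaches 12 at the event at t=0.770.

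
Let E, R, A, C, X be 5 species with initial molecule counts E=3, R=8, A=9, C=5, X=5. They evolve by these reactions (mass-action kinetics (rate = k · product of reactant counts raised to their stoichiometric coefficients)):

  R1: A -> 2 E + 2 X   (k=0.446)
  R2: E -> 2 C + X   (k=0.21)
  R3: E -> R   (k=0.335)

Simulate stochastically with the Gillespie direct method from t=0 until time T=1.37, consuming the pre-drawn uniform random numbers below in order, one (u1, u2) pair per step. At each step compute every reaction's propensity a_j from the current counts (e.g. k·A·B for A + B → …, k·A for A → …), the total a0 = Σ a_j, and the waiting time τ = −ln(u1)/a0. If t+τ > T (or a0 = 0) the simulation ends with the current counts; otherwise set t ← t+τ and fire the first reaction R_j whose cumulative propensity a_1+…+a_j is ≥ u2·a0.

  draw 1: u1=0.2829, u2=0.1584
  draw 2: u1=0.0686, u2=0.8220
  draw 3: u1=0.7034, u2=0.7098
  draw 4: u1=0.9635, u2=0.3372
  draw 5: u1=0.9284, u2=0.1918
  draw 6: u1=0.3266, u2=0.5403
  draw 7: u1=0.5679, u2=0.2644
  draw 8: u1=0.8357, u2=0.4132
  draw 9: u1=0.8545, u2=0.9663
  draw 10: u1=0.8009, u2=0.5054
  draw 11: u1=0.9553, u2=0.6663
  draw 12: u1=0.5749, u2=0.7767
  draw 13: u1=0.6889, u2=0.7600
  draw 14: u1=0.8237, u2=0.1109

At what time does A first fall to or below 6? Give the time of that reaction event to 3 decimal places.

Threshold first reached at t = 0.730

t=0.000: E=3 R=8 A=9 C=5 X=5
Draw 1: a1=4.014, a2=0.630, a3=1.005, a0=5.649; τ=−ln(0.2829)/5.649=0.224 → t=0.224; u2·a0=0.1584·5.649=0.895 ≤ a1=4.014 → R1 fires; E=5 R=8 A=8 C=5 X=7
Draw 2: a1=3.568, a2=1.050, a3=1.675, a0=6.293; τ=−ln(0.0686)/6.293=0.426 → t=0.649; u2·a0=0.8220·6.293=5.173; a1+a2=4.618 < 5.173 ≤ a1+…+a3=6.293 → R3 fires; E=4 R=9 A=8 C=5 X=7
Draw 3: a1=3.568, a2=0.840, a3=1.340, a0=5.748; τ=−ln(0.7034)/5.748=0.061 → t=0.711; u2·a0=0.7098·5.748=4.080; a1=3.568 < 4.080 ≤ a1+a2=4.408 → R2 fires; E=3 R=9 A=8 C=7 X=8
Draw 4: a1=3.568, a2=0.630, a3=1.005, a0=5.203; τ=−ln(0.9635)/5.203=0.007 → t=0.718; u2·a0=0.3372·5.203=1.754 ≤ a1=3.568 → R1 fires; E=5 R=9 A=7 C=7 X=10
Draw 5: a1=3.122, a2=1.050, a3=1.675, a0=5.847; τ=−ln(0.9284)/5.847=0.013 → t=0.730; u2·a0=0.1918·5.847=1.121 ≤ a1=3.122 → R1 fires; E=7 R=9 A=6 C=7 X=12
Draw 6: a1=2.676, a2=1.470, a3=2.345, a0=6.491; τ=−ln(0.3266)/6.491=0.172 → t=0.903; u2·a0=0.5403·6.491=3.507; a1=2.676 < 3.507 ≤ a1+a2=4.146 → R2 fires; E=6 R=9 A=6 C=9 X=13
Draw 7: a1=2.676, a2=1.260, a3=2.010, a0=5.946; τ=−ln(0.5679)/5.946=0.095 → t=0.998; u2·a0=0.2644·5.946=1.572 ≤ a1=2.676 → R1 fires; E=8 R=9 A=5 C=9 X=15
Draw 8: a1=2.230, a2=1.680, a3=2.680, a0=6.590; τ=−ln(0.8357)/6.590=0.027 → t=1.025; u2·a0=0.4132·6.590=2.723; a1=2.230 < 2.723 ≤ a1+a2=3.910 → R2 fires; E=7 R=9 A=5 C=11 X=16
Draw 9: a1=2.230, a2=1.470, a3=2.345, a0=6.045; τ=−ln(0.8545)/6.045=0.026 → t=1.051; u2·a0=0.9663·6.045=5.841; a1+a2=3.700 < 5.841 ≤ a1+…+a3=6.045 → R3 fires; E=6 R=10 A=5 C=11 X=16
Draw 10: a1=2.230, a2=1.260, a3=2.010, a0=5.500; τ=−ln(0.8009)/5.500=0.040 → t=1.092; u2·a0=0.5054·5.500=2.780; a1=2.230 < 2.780 ≤ a1+a2=3.490 → R2 fires; E=5 R=10 A=5 C=13 X=17
Draw 11: a1=2.230, a2=1.050, a3=1.675, a0=4.955; τ=−ln(0.9553)/4.955=0.009 → t=1.101; u2·a0=0.6663·4.955=3.302; a1+a2=3.280 < 3.302 ≤ a1+…+a3=4.955 → R3 fires; E=4 R=11 A=5 C=13 X=17
Draw 12: a1=2.230, a2=0.840, a3=1.340, a0=4.410; τ=−ln(0.5749)/4.410=0.126 → t=1.226; u2·a0=0.7767·4.410=3.425; a1+a2=3.070 < 3.425 ≤ a1+…+a3=4.410 → R3 fires; E=3 R=12 A=5 C=13 X=17
Draw 13: a1=2.230, a2=0.630, a3=1.005, a0=3.865; τ=−ln(0.6889)/3.865=0.096 → t=1.323; u2·a0=0.7600·3.865=2.937; a1+a2=2.860 < 2.937 ≤ a1+…+a3=3.865 → R3 fires; E=2 R=13 A=5 C=13 X=17
Draw 14: a1=2.230, a2=0.420, a3=0.670, a0=3.320; τ=−ln(0.8237)/3.320=0.058 → t=1.381 > T=1.37: stop.
A first becomes ≤ 6 when it reaches 6 at the event at t=0.730.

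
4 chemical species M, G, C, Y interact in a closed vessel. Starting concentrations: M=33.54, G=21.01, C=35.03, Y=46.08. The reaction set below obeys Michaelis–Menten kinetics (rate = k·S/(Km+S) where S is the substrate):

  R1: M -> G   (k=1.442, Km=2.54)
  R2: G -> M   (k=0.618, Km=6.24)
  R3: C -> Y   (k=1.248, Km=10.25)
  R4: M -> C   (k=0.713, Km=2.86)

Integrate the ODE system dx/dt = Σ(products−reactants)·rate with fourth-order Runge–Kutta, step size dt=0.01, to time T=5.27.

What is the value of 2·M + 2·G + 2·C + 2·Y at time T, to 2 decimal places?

Check how each reaction changes W = 2·M + 2·G + 2·C + 2·Y (weight of products minus weight of reactants):
R1: M -> G: (2·1) − (2·1) = 2 − 2 = 0
R2: G -> M: (2·1) − (2·1) = 2 − 2 = 0
R3: C -> Y: (2·1) − (2·1) = 2 − 2 = 0
R4: M -> C: (2·1) − (2·1) = 2 − 2 = 0
Every reaction leaves W unchanged, so W is conserved and no simulation is needed: W(T) = W(0) = 2·33.54 + 2·21.01 + 2·35.03 + 2·46.08 = 271.32

Value at T = 271.32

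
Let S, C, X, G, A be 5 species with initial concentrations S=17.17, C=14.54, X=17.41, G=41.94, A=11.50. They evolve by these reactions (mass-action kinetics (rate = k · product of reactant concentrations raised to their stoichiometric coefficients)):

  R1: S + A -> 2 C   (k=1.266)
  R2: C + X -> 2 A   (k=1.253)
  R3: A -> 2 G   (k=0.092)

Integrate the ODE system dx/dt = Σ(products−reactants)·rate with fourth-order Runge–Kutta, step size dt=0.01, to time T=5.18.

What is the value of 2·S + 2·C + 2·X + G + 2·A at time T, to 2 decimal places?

Value at T = 163.18

Check how each reaction changes W = 2·S + 2·C + 2·X + G + 2·A (weight of products minus weight of reactants):
R1: S + A -> 2 C: (2·2) − (2·1 + 2·1) = 4 − 4 = 0
R2: C + X -> 2 A: (2·2) − (2·1 + 2·1) = 4 − 4 = 0
R3: A -> 2 G: (1·2) − (2·1) = 2 − 2 = 0
Every reaction leaves W unchanged, so W is conserved and no simulation is needed: W(T) = W(0) = 2·17.17 + 2·14.54 + 2·17.41 + 41.94 + 2·11.50 = 163.18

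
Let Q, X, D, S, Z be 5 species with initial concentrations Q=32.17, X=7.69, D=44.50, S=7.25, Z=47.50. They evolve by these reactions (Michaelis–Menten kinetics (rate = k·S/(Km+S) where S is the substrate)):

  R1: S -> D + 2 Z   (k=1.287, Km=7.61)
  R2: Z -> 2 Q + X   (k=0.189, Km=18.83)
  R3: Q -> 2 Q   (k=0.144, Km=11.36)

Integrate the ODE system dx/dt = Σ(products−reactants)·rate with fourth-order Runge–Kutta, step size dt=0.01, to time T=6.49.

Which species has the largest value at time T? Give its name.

Dominant species at T: Z

RK4 with dt=0.01: 649 steps to T=6.49. Trajectory (selected grid times):
t=0.00: Q=32.17 X=7.69 D=44.50 S=7.25 Z=47.50
t=0.72: Q=32.44 X=7.79 D=44.94 S=6.81 Z=48.29
t=1.44: Q=32.72 X=7.89 D=45.37 S=6.38 Z=49.05
t=2.16: Q=32.99 X=7.98 D=45.79 S=5.96 Z=49.78
t=2.88: Q=33.26 X=8.08 D=46.19 S=5.56 Z=50.48
t=3.61: Q=33.54 X=8.18 D=46.58 S=5.17 Z=51.16
t=4.33: Q=33.82 X=8.28 D=46.94 S=4.81 Z=51.79
t=5.05: Q=34.10 X=8.38 D=47.29 S=4.46 Z=52.40
t=5.77: Q=34.38 X=8.48 D=47.63 S=4.12 Z=52.96
t=6.49: Q=34.66 X=8.58 D=47.95 S=3.80 Z=53.50
At T=6.49: Q=34.66 X=8.58 D=47.95 S=3.80 Z=53.50; the largest is Z.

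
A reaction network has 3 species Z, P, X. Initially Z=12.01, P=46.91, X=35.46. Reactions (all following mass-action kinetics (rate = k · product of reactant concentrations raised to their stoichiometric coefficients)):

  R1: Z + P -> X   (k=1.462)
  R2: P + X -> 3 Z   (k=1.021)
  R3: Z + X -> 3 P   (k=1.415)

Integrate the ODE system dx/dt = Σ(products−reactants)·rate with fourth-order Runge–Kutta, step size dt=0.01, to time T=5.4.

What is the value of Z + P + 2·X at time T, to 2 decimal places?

Value at T = 129.84

Check how each reaction changes W = Z + P + 2·X (weight of products minus weight of reactants):
R1: Z + P -> X: (2·1) − (1·1 + 1·1) = 2 − 2 = 0
R2: P + X -> 3 Z: (1·3) − (1·1 + 2·1) = 3 − 3 = 0
R3: Z + X -> 3 P: (1·3) − (1·1 + 2·1) = 3 − 3 = 0
Every reaction leaves W unchanged, so W is conserved and no simulation is needed: W(T) = W(0) = 12.01 + 46.91 + 2·35.46 = 129.84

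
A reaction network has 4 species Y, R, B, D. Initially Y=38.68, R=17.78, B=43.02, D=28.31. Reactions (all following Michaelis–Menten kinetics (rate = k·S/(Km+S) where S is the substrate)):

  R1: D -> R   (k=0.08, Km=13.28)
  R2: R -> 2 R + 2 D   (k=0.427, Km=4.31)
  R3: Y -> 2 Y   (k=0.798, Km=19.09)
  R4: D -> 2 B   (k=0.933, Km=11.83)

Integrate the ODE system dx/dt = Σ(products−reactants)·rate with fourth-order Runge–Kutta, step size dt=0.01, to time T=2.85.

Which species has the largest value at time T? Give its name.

RK4 with dt=0.01: 285 steps to T=2.85. Trajectory (selected grid times):
t=0.00: Y=38.68 R=17.78 B=43.02 D=28.31
t=0.32: Y=38.85 R=17.91 B=43.44 D=28.30
t=0.63: Y=39.02 R=18.03 B=43.85 D=28.29
t=0.95: Y=39.19 R=18.16 B=44.27 D=28.29
t=1.27: Y=39.36 R=18.29 B=44.69 D=28.28
t=1.58: Y=39.53 R=18.41 B=45.10 D=28.27
t=1.90: Y=39.70 R=18.54 B=45.52 D=28.27
t=2.22: Y=39.87 R=18.67 B=45.94 D=28.26
t=2.53: Y=40.04 R=18.79 B=46.35 D=28.26
t=2.85: Y=40.21 R=18.92 B=46.77 D=28.25
At T=2.85: Y=40.21 R=18.92 B=46.77 D=28.25; the largest is B.

Dominant species at T: B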